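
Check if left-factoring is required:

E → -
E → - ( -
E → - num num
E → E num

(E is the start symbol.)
Yes, E has productions with common prefix '-'

Left-factoring is needed when two productions for the same non-terminal
share a common prefix on the right-hand side.

Productions for E:
  E → -
  E → - ( -
  E → - num num
  E → E num

Found common prefix '-' in productions for E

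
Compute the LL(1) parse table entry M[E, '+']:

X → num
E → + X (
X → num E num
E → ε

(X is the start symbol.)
E → + X (

To find M[E, '+'], we find productions for E where '+' is in the predict set (PREDICT(N → α) = (FIRST(α) \ {ε}) ∪ (FOLLOW(N) if α ⇒* ε)).

Relevant sets:
  FOLLOW(E) = { 'num' }

E → + X (: PREDICT = { '+' }
  '+' is in predict set, so this production goes in M[E, '+']
E → ε: PREDICT = { 'num' }

M[E, '+'] = E → + X (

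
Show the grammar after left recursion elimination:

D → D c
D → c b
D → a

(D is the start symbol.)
D is directly left-recursive. The standard transformation for
  A → A α₁ | ... | A α_m | β₁ | ... | β_n
is
  A  → β₁ A' | ... | β_n A'
  A' → α₁ A' | ... | α_m A' | ε

D → c b becomes D → c b D'
D → a becomes D → a D'
D → D c becomes D' → c D'
Add D' → ε

Resulting grammar:
D → c b D'
D → a D'
D' → c D'
D' → ε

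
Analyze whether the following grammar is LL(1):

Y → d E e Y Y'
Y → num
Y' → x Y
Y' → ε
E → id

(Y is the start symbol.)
No. Predict set conflict for Y': { 'x' }

A grammar is LL(1) if for each non-terminal N with multiple productions, the predict sets of those productions are pairwise disjoint, where PREDICT(N → α) = (FIRST(α) \ {ε}) ∪ (FOLLOW(N) if α ⇒* ε).

Relevant sets:
  FOLLOW(Y') = { $, 'x' }

For Y:
  PREDICT(Y → d E e Y Y') = { 'd' }
  PREDICT(Y → num) = { 'num' }
For Y':
  PREDICT(Y' → x Y) = { 'x' }
  PREDICT(Y' → ε) = { $, 'x' }
E has a single production, so nothing to check there.

Conflict found: Predict set conflict for Y': { 'x' }
The grammar is NOT LL(1).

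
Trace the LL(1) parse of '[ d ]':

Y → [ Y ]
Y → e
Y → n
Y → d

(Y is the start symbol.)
LL(1) parsing maintains a stack (initially the start symbol over $) and the input. At each step: if the stack top is a terminal, match it against the current input token; if it is a non-terminal N, replace it with the RHS of M[N, lookahead] (the unique production whose predict set contains the lookahead).

Stack is shown with the top on the left.

Stack    Input    Action
------------------------
Y $      [ d ] $  output Y → [ Y ]
[ Y ] $  [ d ] $  match '['
Y ] $    d ] $    output Y → d
d ] $    d ] $    match 'd'
] $      ] $      match ']'
$        $        accept

The string is accepted.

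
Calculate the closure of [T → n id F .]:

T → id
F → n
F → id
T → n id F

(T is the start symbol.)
To compute CLOSURE, for each item [A → α.Bβ] where B is a non-terminal, add [B → .γ] for all productions B → γ; repeat for the newly added items until nothing changes.

Start with: [T → n id F .]
The dot is at the end, so nothing is added.

CLOSURE = { [T → n id F .] }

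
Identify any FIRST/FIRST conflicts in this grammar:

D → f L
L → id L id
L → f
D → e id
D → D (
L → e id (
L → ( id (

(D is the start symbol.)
FIRST sets of the non-terminals at (or reachable through a nullable prefix from) the front of some alternative:
  FIRST(D) = { 'e', 'f' }

Productions for D:
  D → f L: FIRST = { 'f' }
  D → e id: FIRST = { 'e' }
  D → D (: FIRST = { 'e', 'f' }
Productions for L:
  L → id L id: FIRST = { 'id' }
  L → f: FIRST = { 'f' }
  L → e id (: FIRST = { 'e' }
  L → ( id (: FIRST = { '(' }

Conflict for D: D → f L and D → D (
  Overlap: { 'f' }
Conflict for D: D → e id and D → D (
  Overlap: { 'e' }

Answer: Yes. D → f L / D → D '(' on { 'f' }; D → e id / D → D '(' on { 'e' }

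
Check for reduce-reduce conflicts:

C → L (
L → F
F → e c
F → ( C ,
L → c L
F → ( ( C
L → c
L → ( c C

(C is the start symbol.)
No reduce-reduce conflicts

A reduce-reduce conflict occurs when an LR(0) state has two complete items [A → α .] and [B → β .] — both call for a reduction, and with no lookahead the parser cannot choose between them.

Augment with C' → C and build the canonical LR(0) collection (I0 = CLOSURE({[C' → . C]}), then GOTO on every symbol after a dot until no new states appear). It has 17 states:
  I0: { [C → . L (], [C' → . C], [F → . ( ( C], [F → . ( C ,], [F → . e c], [L → . ( c C], [L → . F], [L → . c L], [L → . c] }  — shift
  I1: { [C → . L (], [F → ( . ( C], [F → ( . C ,], [F → . ( ( C], [F → . ( C ,], [F → . e c], [L → ( . c C], [L → . ( c C], [L → . F], [L → . c L], [L → . c] }  — shift
  I2: { [C' → C .] }  — accept
  I3: { [L → F .] }  — reduce
  I4: { [C → L . (] }  — shift
  I5: { [F → . ( ( C], [F → . ( C ,], [F → . e c], [L → . ( c C], [L → . F], [L → . c L], [L → . c], [L → c . L], [L → c .] }  — shift, reduce
  I6: { [F → e . c] }  — shift
  I7: { [F → e c .] }  — reduce
  I8: { [L → c L .] }  — reduce
  I9: { [C → L ( .] }  — reduce
  I10: { [C → . L (], [F → ( ( . C], [F → ( . ( C], [F → ( . C ,], [F → . ( ( C], [F → . ( C ,], [F → . e c], [L → ( . c C], [L → . ( c C], [L → . F], [L → . c L], [L → . c] }  — shift
  I11: { [F → ( C . ,] }  — shift
  I12: { [C → . L (], [F → . ( ( C], [F → . ( C ,], [F → . e c], [L → ( c . C], [L → . ( c C], [L → . F], [L → . c L], [L → . c], [L → c . L], [L → c .] }  — shift, reduce
  I13: { [L → ( c C .] }  — reduce
  I14: { [C → L . (], [L → c L .] }  — shift, reduce
  I15: { [F → ( C , .] }  — reduce
  I16: { [F → ( ( C .], [F → ( C . ,] }  — shift, reduce

No state contains more than one complete item.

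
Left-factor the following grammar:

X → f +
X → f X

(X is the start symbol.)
X → f X'
X' → +
X' → X

Left-factoring transforms A → αβ₁ | αβ₂ into A → αA' and A' → β₁ | β₂
(α is the longest common prefix among the alternatives). Repeat until
no nonterminal has two alternatives with a common prefix.

Round 1: X has alternatives sharing prefix 'f'. Introduce X': X → f X'
  Add: X' → +
  Add: X' → X

No remaining common prefixes — done.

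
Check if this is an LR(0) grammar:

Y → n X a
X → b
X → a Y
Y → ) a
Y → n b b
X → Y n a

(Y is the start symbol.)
No. Shift-reduce conflict between [X → b .] and [Y → n b . b]

A grammar is LR(0) if no state in the canonical LR(0) collection has:
  - both a shift item (dot before a terminal) and a complete item (shift-reduce conflict), or
  - two or more complete items (reduce-reduce conflict; the accept item [Y' → Y .] counts as a complete item here).

Augment with Y' → Y and build the canonical LR(0) collection (I0 = CLOSURE({[Y' → . Y]}), then GOTO on every symbol after a dot until no new states appear). It has 14 states:
  I0: { [Y → . ) a], [Y → . n X a], [Y → . n b b], [Y' → . Y] }  — shift
  I1: { [Y → ) . a] }  — shift
  I2: { [Y' → Y .] }  — accept
  I3: { [X → . Y n a], [X → . a Y], [X → . b], [Y → . ) a], [Y → . n X a], [Y → . n b b], [Y → n . X a], [Y → n . b b] }  — shift
  I4: { [Y → n X . a] }  — shift
  I5: { [X → Y . n a] }  — shift
  I6: { [X → a . Y], [Y → . ) a], [Y → . n X a], [Y → . n b b] }  — shift
  I7: { [X → b .], [Y → n b . b] }  — shift, reduce
  I8: { [Y → n b b .] }  — reduce
  I9: { [X → a Y .] }  — reduce
  I10: { [X → Y n . a] }  — shift
  I11: { [X → Y n a .] }  — reduce
  I12: { [Y → n X a .] }  — reduce
  I13: { [Y → ) a .] }  — reduce

Conflict in state I7:
  Shift-reduce conflict between [X → b .] and [Y → n b . b]
So the grammar is NOT LR(0).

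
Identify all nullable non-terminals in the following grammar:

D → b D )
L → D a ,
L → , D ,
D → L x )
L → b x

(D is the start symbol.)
None

A non-terminal is nullable if it can derive ε (the empty string): either it has an ε-production, or it has a production whose right-hand side consists entirely of nullable non-terminals.

There are no ε-productions, so no non-terminal can derive ε.
No non-terminals are nullable.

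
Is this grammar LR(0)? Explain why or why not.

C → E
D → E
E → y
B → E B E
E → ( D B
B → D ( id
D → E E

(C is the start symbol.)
No. Shift-reduce conflict between [D → E .] and [E → . ( D B]

Augment with C' → C and build the canonical LR(0) collection (I0 = CLOSURE({[C' → . C]}), then GOTO on every symbol after a dot until no new states appear). It has 16 states:
  I0: { [C → . E], [C' → . C], [E → . ( D B], [E → . y] }  — shift
  I1: { [D → . E E], [D → . E], [E → ( . D B], [E → . ( D B], [E → . y] }  — shift
  I2: { [C' → C .] }  — accept
  I3: { [C → E .] }  — reduce
  I4: { [E → y .] }  — reduce
  I5: { [B → . D ( id], [B → . E B E], [D → . E E], [D → . E], [E → ( D . B], [E → . ( D B], [E → . y] }  — shift
  I6: { [D → E . E], [D → E .], [E → . ( D B], [E → . y] }  — shift, reduce
  I7: { [D → E E .] }  — reduce
  I8: { [E → ( D B .] }  — reduce
  I9: { [B → D . ( id] }  — shift
  I10: { [B → . D ( id], [B → . E B E], [B → E . B E], [D → . E E], [D → . E], [D → E . E], [D → E .], [E → . ( D B], [E → . y] }  — shift, reduce
  I11: { [B → E B . E], [E → . ( D B], [E → . y] }  — shift
  I12: { [B → . D ( id], [B → . E B E], [B → E . B E], [D → . E E], [D → . E], [D → E . E], [D → E .], [D → E E .], [E → . ( D B], [E → . y] }  — shift, 2 reduces
  I13: { [B → E B E .] }  — reduce
  I14: { [B → D ( . id] }  — shift
  I15: { [B → D ( id .] }  — reduce

Conflict in state I6:
  Shift-reduce conflict between [D → E .] and [E → . ( D B]
So the grammar is NOT LR(0).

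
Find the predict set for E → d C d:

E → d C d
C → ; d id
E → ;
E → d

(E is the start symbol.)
{ 'd' }

PREDICT(E → d C d) = (FIRST(RHS) \ {ε}) ∪ (FOLLOW(E) if ε ∈ FIRST(RHS), i.e. RHS ⇒* ε)
FIRST(d C d) = { 'd' }
ε ∉ FIRST(d C d), so FOLLOW(E) is not added.
PREDICT(E → d C d) = { 'd' }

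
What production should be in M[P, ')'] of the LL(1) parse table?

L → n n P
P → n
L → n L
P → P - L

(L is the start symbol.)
Empty (error entry)

To find M[P, ')'], we find productions for P where ')' is in the predict set (PREDICT(N → α) = (FIRST(α) \ {ε}) ∪ (FOLLOW(N) if α ⇒* ε)).

Relevant sets:
  FIRST(P) = { 'n' }

P → n: PREDICT = { 'n' }
P → P - L: PREDICT = { 'n' }

M[P, ')'] is empty (no production applies)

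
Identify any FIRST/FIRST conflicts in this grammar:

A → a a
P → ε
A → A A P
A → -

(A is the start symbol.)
A FIRST/FIRST conflict occurs when two productions N → α and N → β for the same non-terminal have FIRST(α) ∩ FIRST(β) ≠ ∅ (with ε ∈ FIRST of a nullable right-hand side, so two nullable alternatives also conflict).

FIRST sets of the non-terminals at (or reachable through a nullable prefix from) the front of some alternative:
  FIRST(A) = { '-', 'a' }

Productions for A:
  A → a a: FIRST = { 'a' }
  A → A A P: FIRST = { '-', 'a' }
  A → -: FIRST = { '-' }
P has only one production, so no FIRST/FIRST conflict is possible there.

Conflict for A: A → a a and A → A A P
  Overlap: { 'a' }
Conflict for A: A → A A P and A → -
  Overlap: { '-' }

Answer: Yes. A → a a / A → A A P on { 'a' }; A → A A P / A → '-' on { '-' }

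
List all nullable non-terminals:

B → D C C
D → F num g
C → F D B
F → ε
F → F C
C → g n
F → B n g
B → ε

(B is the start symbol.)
{ 'B', 'F' }

ε-productions: F → ε, B → ε
So F, B are immediately nullable.
No further non-terminal can be added: every production for the remaining non-terminals contains a terminal or a non-nullable non-terminal.
Nullable = { 'B', 'F' }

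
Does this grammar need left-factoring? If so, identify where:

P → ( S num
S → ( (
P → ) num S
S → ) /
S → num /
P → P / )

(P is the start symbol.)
No, left-factoring is not needed

Left-factoring is needed when two productions for the same non-terminal
share a common prefix on the right-hand side.

Productions for P:
  P → ( S num
  P → ) num S
  P → P / )
Productions for S:
  S → ( (
  S → ) /
  S → num /

No common prefixes found.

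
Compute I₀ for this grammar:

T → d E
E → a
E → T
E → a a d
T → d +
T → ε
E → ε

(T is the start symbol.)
First, augment the grammar with T' → T
I₀ = CLOSURE({ [T' → . T] }):
  [T' → . T] has the dot before T: add [T → . d E], [T → . d +], [T → .]
No further items can be added.

I₀ = { [T → . d +], [T → . d E], [T → .], [T' → . T] }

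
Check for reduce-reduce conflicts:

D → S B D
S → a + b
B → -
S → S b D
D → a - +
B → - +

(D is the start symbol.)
A reduce-reduce conflict occurs when an LR(0) state has two complete items [A → α .] and [B → β .] — both call for a reduction, and with no lookahead the parser cannot choose between them.

Augment with D' → D and build the canonical LR(0) collection (I0 = CLOSURE({[D' → . D]}), then GOTO on every symbol after a dot until no new states appear). It has 14 states:
  I0: { [D → . S B D], [D → . a - +], [D' → . D], [S → . S b D], [S → . a + b] }  — shift
  I1: { [D' → D .] }  — accept
  I2: { [B → . - +], [B → . -], [D → S . B D], [S → S . b D] }  — shift
  I3: { [D → a . - +], [S → a . + b] }  — shift
  I4: { [S → a + . b] }  — shift
  I5: { [D → a - . +] }  — shift
  I6: { [D → a - + .] }  — reduce
  I7: { [S → a + b .] }  — reduce
  I8: { [B → - . +], [B → - .] }  — shift, reduce
  I9: { [D → . S B D], [D → . a - +], [D → S B . D], [S → . S b D], [S → . a + b] }  — shift
  I10: { [D → . S B D], [D → . a - +], [S → . S b D], [S → . a + b], [S → S b . D] }  — shift
  I11: { [S → S b D .] }  — reduce
  I12: { [D → S B D .] }  — reduce
  I13: { [B → - + .] }  — reduce

No state contains more than one complete item.

Answer: No reduce-reduce conflicts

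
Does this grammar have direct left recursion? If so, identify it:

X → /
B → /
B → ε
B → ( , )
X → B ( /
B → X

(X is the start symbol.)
No direct left recursion

Direct left recursion occurs when N → N α for some non-terminal N (the right-hand side begins with the left-hand side itself).

X → /: starts with '/'
B → /: starts with '/'
B → ε: starts with ε
B → ( , ): starts with '('
X → B ( /: starts with B
B → X: starts with X

No direct left recursion found.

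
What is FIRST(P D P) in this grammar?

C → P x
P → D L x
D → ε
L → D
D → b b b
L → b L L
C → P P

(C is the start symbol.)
FIRST sets of the non-terminals involved (from the grammar, by fixed-point iteration):
  FIRST(P) = { 'b', 'x' }

To compute FIRST(P D P), process the symbols left to right:
Symbol P is a non-terminal. Add FIRST(P) \ {ε} = { 'b', 'x' }
P is not nullable (ε ∉ FIRST(P)), so stop here.
FIRST(P D P) = { 'b', 'x' }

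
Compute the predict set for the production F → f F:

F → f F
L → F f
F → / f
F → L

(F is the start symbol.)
PREDICT(F → f F) = (FIRST(RHS) \ {ε}) ∪ (FOLLOW(F) if ε ∈ FIRST(RHS), i.e. RHS ⇒* ε)
FIRST(f F) = { 'f' }
ε ∉ FIRST(f F), so FOLLOW(F) is not added.
PREDICT(F → f F) = { 'f' }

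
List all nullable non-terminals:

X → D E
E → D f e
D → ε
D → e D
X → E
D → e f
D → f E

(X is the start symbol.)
A non-terminal is nullable if it can derive ε (the empty string): either it has an ε-production, or it has a production whose right-hand side consists entirely of nullable non-terminals.

ε-productions: D → ε
So D is immediately nullable.
No further non-terminal can be added: every production for the remaining non-terminals contains a terminal or a non-nullable non-terminal.
Nullable = { 'D' }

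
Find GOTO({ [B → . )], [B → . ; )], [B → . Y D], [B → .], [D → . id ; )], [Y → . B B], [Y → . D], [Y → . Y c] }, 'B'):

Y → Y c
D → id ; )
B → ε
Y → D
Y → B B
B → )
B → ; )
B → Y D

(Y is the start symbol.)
{ [B → . )], [B → . ; )], [B → . Y D], [B → .], [D → . id ; )], [Y → . B B], [Y → . D], [Y → . Y c], [Y → B . B] }

GOTO(I, 'B') = CLOSURE({ [A → αX.β] : [A → α.Xβ] ∈ I, X = 'B' })

Items with dot before 'B', with the dot advanced:
  [Y → . B B] → [Y → B . B]
Closure of the advanced items:
  [Y → B . B] has the dot before B: add [B → .], [B → . )], [B → . ; )], [B → . Y D]
  [B → . Y D] has the dot before Y: add [Y → . Y c], [Y → . D], [Y → . B B]
  [Y → . D] has the dot before D: add [D → . id ; )]

GOTO = { [B → . )], [B → . ; )], [B → . Y D], [B → .], [D → . id ; )], [Y → . B B], [Y → . D], [Y → . Y c], [Y → B . B] }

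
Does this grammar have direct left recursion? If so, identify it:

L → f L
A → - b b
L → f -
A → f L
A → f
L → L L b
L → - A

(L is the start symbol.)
Yes, L is left-recursive

L → f L: starts with f
A → - b b: starts with '-'
L → f -: starts with f
A → f L: starts with f
A → f: starts with f
L → L L b: LEFT RECURSIVE (starts with L)
L → - A: starts with '-'

The grammar has direct left recursion on: L.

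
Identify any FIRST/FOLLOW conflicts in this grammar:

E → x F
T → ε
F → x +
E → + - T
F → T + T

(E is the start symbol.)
A FIRST/FOLLOW conflict occurs when a non-terminal N has a nullable alternative N → β (β ⇒* ε) and another alternative N → α with FIRST(α) ∩ FOLLOW(N) ≠ ∅: on such a lookahead the parser cannot decide between expanding α and letting N vanish via β.

Nullable non-terminals: T.
T has a nullable alternative but only one production, so nothing to check.

E, F have no nullable alternative, so no FIRST/FOLLOW check is needed there.

No FIRST/FOLLOW conflicts found.

Answer: No FIRST/FOLLOW conflicts.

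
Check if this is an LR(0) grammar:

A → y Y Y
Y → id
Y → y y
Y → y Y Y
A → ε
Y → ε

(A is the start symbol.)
A grammar is LR(0) if no state in the canonical LR(0) collection has:
  - both a shift item (dot before a terminal) and a complete item (shift-reduce conflict), or
  - two or more complete items (reduce-reduce conflict; the accept item [A' → A .] counts as a complete item here).

Augment with A' → A and build the canonical LR(0) collection (I0 = CLOSURE({[A' → . A]}), then GOTO on every symbol after a dot until no new states appear). It has 10 states:
  I0: { [A → . y Y Y], [A → .], [A' → . A] }  — shift, reduce
  I1: { [A' → A .] }  — accept
  I2: { [A → y . Y Y], [Y → . id], [Y → . y Y Y], [Y → . y y], [Y → .] }  — shift, reduce
  I3: { [A → y Y . Y], [Y → . id], [Y → . y Y Y], [Y → . y y], [Y → .] }  — shift, reduce
  I4: { [Y → id .] }  — reduce
  I5: { [Y → . id], [Y → . y Y Y], [Y → . y y], [Y → .], [Y → y . Y Y], [Y → y . y] }  — shift, reduce
  I6: { [Y → . id], [Y → . y Y Y], [Y → . y y], [Y → .], [Y → y Y . Y] }  — shift, reduce
  I7: { [Y → . id], [Y → . y Y Y], [Y → . y y], [Y → .], [Y → y . Y Y], [Y → y . y], [Y → y y .] }  — shift, 2 reduces
  I8: { [Y → y Y Y .] }  — reduce
  I9: { [A → y Y Y .] }  — reduce

Conflict in state I0:
  Shift-reduce conflict between [A → .] and [A → . y Y Y]
So the grammar is NOT LR(0).

Answer: No. Shift-reduce conflict between [A → .] and [A → . y Y Y]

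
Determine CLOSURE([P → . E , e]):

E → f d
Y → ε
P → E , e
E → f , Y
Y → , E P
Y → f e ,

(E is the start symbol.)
To compute CLOSURE, for each item [A → α.Bβ] where B is a non-terminal, add [B → .γ] for all productions B → γ; repeat for the newly added items until nothing changes.

Start with: [P → . E , e]
  [P → . E , e] has the dot before E: add [E → . f d], [E → . f , Y]
No further items can be added.

CLOSURE = { [E → . f , Y], [E → . f d], [P → . E , e] }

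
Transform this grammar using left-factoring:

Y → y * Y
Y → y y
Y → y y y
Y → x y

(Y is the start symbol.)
Y → y Y'
Y' → * Y
Y' → y Y''
Y'' → ε
Y'' → y
Y → x y

Left-factoring transforms A → αβ₁ | αβ₂ into A → αA' and A' → β₁ | β₂
(α is the longest common prefix among the alternatives). Repeat until
no nonterminal has two alternatives with a common prefix.

Round 1: Y has alternatives sharing prefix 'y'. Introduce Y': Y → y Y'
  Add: Y' → * Y
  Add: Y' → y
  Add: Y' → y y

Round 2: Y' has alternatives sharing prefix 'y'. Introduce Y'': Y' → y Y''
  Add: Y'' → ε
  Add: Y'' → y

No remaining common prefixes — done.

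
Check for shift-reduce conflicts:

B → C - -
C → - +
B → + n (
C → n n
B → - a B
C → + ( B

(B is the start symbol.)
A shift-reduce conflict occurs when an LR(0) state has both:
  - a complete (reduce) item [A → α .] (dot at the end), and
  - a shift item [B → β . c γ] (dot before a terminal).

Augment with B' → B and build the canonical LR(0) collection (I0 = CLOSURE({[B' → . B]}), then GOTO on every symbol after a dot until no new states appear). It has 16 states:
  I0: { [B → . + n (], [B → . - a B], [B → . C - -], [B' → . B], [C → . + ( B], [C → . - +], [C → . n n] }  — shift
  I1: { [B → + . n (], [C → + . ( B] }  — shift
  I2: { [B → - . a B], [C → - . +] }  — shift
  I3: { [B' → B .] }  — accept
  I4: { [B → C . - -] }  — shift
  I5: { [C → n . n] }  — shift
  I6: { [C → n n .] }  — reduce
  I7: { [B → C - . -] }  — shift
  I8: { [B → C - - .] }  — reduce
  I9: { [C → - + .] }  — reduce
  I10: { [B → - a . B], [B → . + n (], [B → . - a B], [B → . C - -], [C → . + ( B], [C → . - +], [C → . n n] }  — shift
  I11: { [B → - a B .] }  — reduce
  I12: { [B → . + n (], [B → . - a B], [B → . C - -], [C → + ( . B], [C → . + ( B], [C → . - +], [C → . n n] }  — shift
  I13: { [B → + n . (] }  — shift
  I14: { [B → + n ( .] }  — reduce
  I15: { [C → + ( B .] }  — reduce

No state contains both a complete item and a shift item.

Answer: No shift-reduce conflicts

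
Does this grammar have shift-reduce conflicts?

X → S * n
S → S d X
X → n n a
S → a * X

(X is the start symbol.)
No shift-reduce conflicts

Augment with X' → X and build the canonical LR(0) collection (I0 = CLOSURE({[X' → . X]}), then GOTO on every symbol after a dot until no new states appear). It has 13 states:
  I0: { [S → . S d X], [S → . a * X], [X → . S * n], [X → . n n a], [X' → . X] }  — shift
  I1: { [S → S . d X], [X → S . * n] }  — shift
  I2: { [X' → X .] }  — accept
  I3: { [S → a . * X] }  — shift
  I4: { [X → n . n a] }  — shift
  I5: { [X → n n . a] }  — shift
  I6: { [X → n n a .] }  — reduce
  I7: { [S → . S d X], [S → . a * X], [S → a * . X], [X → . S * n], [X → . n n a] }  — shift
  I8: { [S → a * X .] }  — reduce
  I9: { [X → S * . n] }  — shift
  I10: { [S → . S d X], [S → . a * X], [S → S d . X], [X → . S * n], [X → . n n a] }  — shift
  I11: { [S → S d X .] }  — reduce
  I12: { [X → S * n .] }  — reduce

No state contains both a complete item and a shift item.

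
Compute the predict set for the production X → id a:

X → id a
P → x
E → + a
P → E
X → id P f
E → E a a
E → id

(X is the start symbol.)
{ 'id' }

PREDICT(X → id a) = (FIRST(RHS) \ {ε}) ∪ (FOLLOW(X) if ε ∈ FIRST(RHS), i.e. RHS ⇒* ε)
FIRST(id a) = { 'id' }
ε ∉ FIRST(id a), so FOLLOW(X) is not added.
PREDICT(X → id a) = { 'id' }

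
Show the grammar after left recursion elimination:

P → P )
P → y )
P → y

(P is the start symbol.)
P → y ) P'
P → y P'
P' → ) P'
P' → ε

P is directly left-recursive. The standard transformation for
  A → A α₁ | ... | A α_m | β₁ | ... | β_n
is
  A  → β₁ A' | ... | β_n A'
  A' → α₁ A' | ... | α_m A' | ε

P → y ) becomes P → y ) P'
P → y becomes P → y P'
P → P ) becomes P' → ) P'
Add P' → ε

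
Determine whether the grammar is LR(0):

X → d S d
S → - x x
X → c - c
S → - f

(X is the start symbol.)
Augment with X' → X and build the canonical LR(0) collection (I0 = CLOSURE({[X' → . X]}), then GOTO on every symbol after a dot until no new states appear). It has 12 states:
  I0: { [X → . c - c], [X → . d S d], [X' → . X] }  — shift
  I1: { [X' → X .] }  — accept
  I2: { [X → c . - c] }  — shift
  I3: { [S → . - f], [S → . - x x], [X → d . S d] }  — shift
  I4: { [S → - . f], [S → - . x x] }  — shift
  I5: { [X → d S . d] }  — shift
  I6: { [X → d S d .] }  — reduce
  I7: { [S → - f .] }  — reduce
  I8: { [S → - x . x] }  — shift
  I9: { [S → - x x .] }  — reduce
  I10: { [X → c - . c] }  — shift
  I11: { [X → c - c .] }  — reduce

Every state is either a pure shift/goto state or contains exactly one complete item and nothing to shift — no conflicts. The grammar is LR(0).

Answer: Yes, the grammar is LR(0)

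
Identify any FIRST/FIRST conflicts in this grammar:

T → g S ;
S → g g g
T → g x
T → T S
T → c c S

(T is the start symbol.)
Yes. T → g S ';' / T → g x on { 'g' }; T → g S ';' / T → T S on { 'g' }; T → g x / T → T S on { 'g' }; T → T S / T → c c S on { 'c' }

FIRST sets of the non-terminals at (or reachable through a nullable prefix from) the front of some alternative:
  FIRST(T) = { 'c', 'g' }

Productions for T:
  T → g S ;: FIRST = { 'g' }
  T → g x: FIRST = { 'g' }
  T → T S: FIRST = { 'c', 'g' }
  T → c c S: FIRST = { 'c' }
S has only one production, so no FIRST/FIRST conflict is possible there.

Conflict for T: T → g S ; and T → g x
  Overlap: { 'g' }
Conflict for T: T → g S ; and T → T S
  Overlap: { 'g' }
Conflict for T: T → g x and T → T S
  Overlap: { 'g' }
Conflict for T: T → T S and T → c c S
  Overlap: { 'c' }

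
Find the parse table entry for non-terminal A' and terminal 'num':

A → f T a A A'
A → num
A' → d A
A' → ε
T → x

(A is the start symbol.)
Empty (error entry)

To find M[A', 'num'], we find productions for A' where 'num' is in the predict set (PREDICT(N → α) = (FIRST(α) \ {ε}) ∪ (FOLLOW(N) if α ⇒* ε)).

Relevant sets:
  FOLLOW(A') = { $, 'd' }

A' → d A: PREDICT = { 'd' }
A' → ε: PREDICT = { $, 'd' }

M[A', 'num'] is empty (no production applies)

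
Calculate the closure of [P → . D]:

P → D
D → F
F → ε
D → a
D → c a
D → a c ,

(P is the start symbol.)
{ [D → . F], [D → . a c ,], [D → . a], [D → . c a], [F → .], [P → . D] }

To compute CLOSURE, for each item [A → α.Bβ] where B is a non-terminal, add [B → .γ] for all productions B → γ; repeat for the newly added items until nothing changes.

Start with: [P → . D]
  [P → . D] has the dot before D: add [D → . F], [D → . a], [D → . c a], [D → . a c ,]
  [D → . F] has the dot before F: add [F → .]
No further items can be added.

CLOSURE = { [D → . F], [D → . a c ,], [D → . a], [D → . c a], [F → .], [P → . D] }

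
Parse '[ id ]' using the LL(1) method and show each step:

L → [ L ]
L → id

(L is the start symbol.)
LL(1) parsing maintains a stack (initially the start symbol over $) and the input. At each step: if the stack top is a terminal, match it against the current input token; if it is a non-terminal N, replace it with the RHS of M[N, lookahead] (the unique production whose predict set contains the lookahead).

Stack is shown with the top on the left.

Stack    Input     Action
-------------------------
L $      [ id ] $  output L → [ L ]
[ L ] $  [ id ] $  match '['
L ] $    id ] $    output L → id
id ] $   id ] $    match 'id'
] $      ] $       match ']'
$        $         accept

The string is accepted.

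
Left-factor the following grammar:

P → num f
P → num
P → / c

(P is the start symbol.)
P → num P'
P' → f
P' → ε
P → / c

Left-factoring transforms A → αβ₁ | αβ₂ into A → αA' and A' → β₁ | β₂
(α is the longest common prefix among the alternatives). Repeat until
no nonterminal has two alternatives with a common prefix.

Round 1: P has alternatives sharing prefix 'num'. Introduce P': P → num P'
  Add: P' → f
  Add: P' → ε

No remaining common prefixes — done.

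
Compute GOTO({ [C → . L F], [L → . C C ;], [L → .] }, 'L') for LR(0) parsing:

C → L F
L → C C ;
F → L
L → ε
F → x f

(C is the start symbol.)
{ [C → . L F], [C → L . F], [F → . L], [F → . x f], [L → . C C ;], [L → .] }

GOTO(I, 'L') = CLOSURE({ [A → αX.β] : [A → α.Xβ] ∈ I, X = 'L' })

Items with dot before 'L', with the dot advanced:
  [C → . L F] → [C → L . F]
Closure of the advanced items:
  [C → L . F] has the dot before F: add [F → . L], [F → . x f]
  [F → . L] has the dot before L: add [L → . C C ;], [L → .]
  [L → . C C ;] has the dot before C: add [C → . L F]

GOTO = { [C → . L F], [C → L . F], [F → . L], [F → . x f], [L → . C C ;], [L → .] }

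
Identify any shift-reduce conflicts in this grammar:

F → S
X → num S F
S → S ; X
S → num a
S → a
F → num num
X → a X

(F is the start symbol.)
Yes — I2: [F → S .] vs [S → S . ; X]

A shift-reduce conflict occurs when an LR(0) state has both:
  - a complete (reduce) item [A → α .] (dot at the end), and
  - a shift item [B → β . c γ] (dot before a terminal).

Augment with F' → F and build the canonical LR(0) collection (I0 = CLOSURE({[F' → . F]}), then GOTO on every symbol after a dot until no new states appear). It has 15 states:
  I0: { [F → . S], [F → . num num], [F' → . F], [S → . S ; X], [S → . a], [S → . num a] }  — shift
  I1: { [F' → F .] }  — accept
  I2: { [F → S .], [S → S . ; X] }  — shift, reduce
  I3: { [S → a .] }  — reduce
  I4: { [F → num . num], [S → num . a] }  — shift
  I5: { [S → num a .] }  — reduce
  I6: { [F → num num .] }  — reduce
  I7: { [S → S ; . X], [X → . a X], [X → . num S F] }  — shift
  I8: { [S → S ; X .] }  — reduce
  I9: { [X → . a X], [X → . num S F], [X → a . X] }  — shift
  I10: { [S → . S ; X], [S → . a], [S → . num a], [X → num . S F] }  — shift
  I11: { [F → . S], [F → . num num], [S → . S ; X], [S → . a], [S → . num a], [S → S . ; X], [X → num S . F] }  — shift
  I12: { [S → num . a] }  — shift
  I13: { [X → num S F .] }  — reduce
  I14: { [X → a X .] }  — reduce

I2 contains reduce item [F → S .] and shift item [S → S . ; X] — shift-reduce conflict.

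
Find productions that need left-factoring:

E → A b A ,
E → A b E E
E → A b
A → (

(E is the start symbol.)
Left-factoring is needed when two productions for the same non-terminal
share a common prefix on the right-hand side.

Productions for E:
  E → A b A ,
  E → A b E E
  E → A b

Found common prefix 'A b' in productions for E

Answer: Yes, E has productions with common prefix 'A b'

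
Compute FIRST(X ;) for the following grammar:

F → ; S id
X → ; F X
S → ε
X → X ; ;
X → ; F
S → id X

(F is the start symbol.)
FIRST sets of the non-terminals involved (from the grammar, by fixed-point iteration):
  FIRST(X) = { ';' }

To compute FIRST(X ;), process the symbols left to right:
Symbol X is a non-terminal. Add FIRST(X) \ {ε} = { ';' }
X is not nullable (ε ∉ FIRST(X)), so stop here.
FIRST(X ;) = { ';' }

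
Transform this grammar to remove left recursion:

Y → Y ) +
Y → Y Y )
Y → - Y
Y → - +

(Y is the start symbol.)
Y → - Y Y'
Y → - + Y'
Y' → ) + Y'
Y' → Y ) Y'
Y' → ε

Y is directly left-recursive. The standard transformation for
  A → A α₁ | ... | A α_m | β₁ | ... | β_n
is
  A  → β₁ A' | ... | β_n A'
  A' → α₁ A' | ... | α_m A' | ε

Y → - Y becomes Y → - Y Y'
Y → - + becomes Y → - + Y'
Y → Y ) + becomes Y' → ) + Y'
Y → Y Y ) becomes Y' → Y ) Y'
Add Y' → ε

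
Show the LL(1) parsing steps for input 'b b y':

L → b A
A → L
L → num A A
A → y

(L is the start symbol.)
LL(1) parsing maintains a stack (initially the start symbol over $) and the input. At each step: if the stack top is a terminal, match it against the current input token; if it is a non-terminal N, replace it with the RHS of M[N, lookahead] (the unique production whose predict set contains the lookahead).

Stack is shown with the top on the left.

Stack  Input    Action
----------------------
L $    b b y $  output L → b A
b A $  b b y $  match 'b'
A $    b y $    output A → L
L $    b y $    output L → b A
b A $  b y $    match 'b'
A $    y $      output A → y
y $    y $      match 'y'
$      $        accept

The string is accepted.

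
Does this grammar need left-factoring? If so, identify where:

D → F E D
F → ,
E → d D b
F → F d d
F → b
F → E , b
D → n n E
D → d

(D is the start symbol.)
No, left-factoring is not needed

Left-factoring is needed when two productions for the same non-terminal
share a common prefix on the right-hand side.

Productions for D:
  D → F E D
  D → n n E
  D → d
Productions for F:
  F → ,
  F → F d d
  F → b
  F → E , b

No common prefixes found.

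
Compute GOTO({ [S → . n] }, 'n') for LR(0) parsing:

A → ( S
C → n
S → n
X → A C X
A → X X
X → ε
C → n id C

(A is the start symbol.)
GOTO(I, 'n') = CLOSURE({ [A → αX.β] : [A → α.Xβ] ∈ I, X = 'n' })

Items with dot before 'n', with the dot advanced:
  [S → . n] → [S → n .]
Closure adds nothing (no advanced item has the dot before a non-terminal).

GOTO = { [S → n .] }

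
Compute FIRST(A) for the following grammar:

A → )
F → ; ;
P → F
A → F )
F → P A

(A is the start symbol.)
FIRST sets of the other non-terminals involved (by the same procedure, iterated to a fixed point):
  FIRST(F) = { ';' }

From A → ):
  - ')' is a terminal: add ')' and stop
From A → F ):
  - F is a non-terminal: add FIRST(F) \ {ε} = { ';' }
    F is not nullable, so stop

Collecting: FIRST(A) = { ')', ';' }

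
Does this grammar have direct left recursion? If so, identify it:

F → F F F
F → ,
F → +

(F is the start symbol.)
F → F F F: LEFT RECURSIVE (starts with F)
F → ,: starts with ','
F → +: starts with '+'

The grammar has direct left recursion on: F.

Answer: Yes, F is left-recursive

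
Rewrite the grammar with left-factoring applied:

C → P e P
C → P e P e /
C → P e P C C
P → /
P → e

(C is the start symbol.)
Left-factoring transforms A → αβ₁ | αβ₂ into A → αA' and A' → β₁ | β₂
(α is the longest common prefix among the alternatives). Repeat until
no nonterminal has two alternatives with a common prefix.

Round 1: C has alternatives sharing prefix 'P e P'. Introduce C': C → P e P C'
  Add: C' → ε
  Add: C' → e /
  Add: C' → C C

No remaining common prefixes — done.

Resulting grammar:
C → P e P C'
C' → ε
C' → e /
C' → C C
P → /
P → e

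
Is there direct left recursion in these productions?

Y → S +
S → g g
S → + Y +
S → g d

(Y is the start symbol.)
Y → S +: starts with S
S → g g: starts with g
S → + Y +: starts with '+'
S → g d: starts with g

No direct left recursion found.

Answer: No direct left recursion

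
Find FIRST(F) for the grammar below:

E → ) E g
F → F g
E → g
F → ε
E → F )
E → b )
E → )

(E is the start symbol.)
{ 'g', ε }

To compute FIRST(F), examine every production with F on the left-hand side, reading each right-hand side left to right until a non-nullable symbol is reached.

From F → F g:
  - F is the symbol being defined: contributes nothing new
    F is nullable, so continue to the next symbol
  - g is a terminal: add 'g' and stop
From F → ε:
  - ε-production, so ε ∈ FIRST(F)

Collecting: FIRST(F) = { 'g', ε }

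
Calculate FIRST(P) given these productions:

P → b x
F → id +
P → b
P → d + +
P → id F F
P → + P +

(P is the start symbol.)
{ '+', 'b', 'd', 'id' }

To compute FIRST(P), examine every production with P on the left-hand side, reading each right-hand side left to right until a non-nullable symbol is reached.

From P → b x:
  - b is a terminal: add 'b' and stop
From P → b:
  - b is a terminal: add 'b' and stop
From P → d + +:
  - d is a terminal: add 'd' and stop
From P → id F F:
  - id is a terminal: add 'id' and stop
From P → + P +:
  - '+' is a terminal: add '+' and stop

Collecting: FIRST(P) = { '+', 'b', 'd', 'id' }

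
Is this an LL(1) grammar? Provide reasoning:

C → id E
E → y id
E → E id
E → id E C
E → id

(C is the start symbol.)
A grammar is LL(1) if for each non-terminal N with multiple productions, the predict sets of those productions are pairwise disjoint, where PREDICT(N → α) = (FIRST(α) \ {ε}) ∪ (FOLLOW(N) if α ⇒* ε).

Relevant sets:
  FIRST(E) = { 'id', 'y' }

For E:
  PREDICT(E → y id) = { 'y' }
  PREDICT(E → E id) = { 'id', 'y' }
  PREDICT(E → id E C) = { 'id' }
  PREDICT(E → id) = { 'id' }
C has a single production, so nothing to check there.

Conflict found: Predict set conflict for E: { 'y' }
The grammar is NOT LL(1).

Answer: No. Predict set conflict for E: { 'y' }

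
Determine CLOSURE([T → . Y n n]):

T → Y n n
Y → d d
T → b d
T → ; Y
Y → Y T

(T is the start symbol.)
To compute CLOSURE, for each item [A → α.Bβ] where B is a non-terminal, add [B → .γ] for all productions B → γ; repeat for the newly added items until nothing changes.

Start with: [T → . Y n n]
  [T → . Y n n] has the dot before Y: add [Y → . d d], [Y → . Y T]
No further items can be added.

CLOSURE = { [T → . Y n n], [Y → . Y T], [Y → . d d] }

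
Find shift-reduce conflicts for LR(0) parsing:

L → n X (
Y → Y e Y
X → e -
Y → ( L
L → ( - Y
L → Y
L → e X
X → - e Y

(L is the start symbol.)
Yes — I3: [L → Y .] vs [Y → Y . e Y]; I13: [X → - e Y .] vs [Y → Y . e Y]; I15: [Y → Y e Y .] vs [Y → Y . e Y]; I19: [L → ( - Y .] vs [Y → Y . e Y]

Augment with L' → L and build the canonical LR(0) collection (I0 = CLOSURE({[L' → . L]}), then GOTO on every symbol after a dot until no new states appear). It has 20 states:
  I0: { [L → . ( - Y], [L → . Y], [L → . e X], [L → . n X (], [L' → . L], [Y → . ( L], [Y → . Y e Y] }  — shift
  I1: { [L → ( . - Y], [L → . ( - Y], [L → . Y], [L → . e X], [L → . n X (], [Y → ( . L], [Y → . ( L], [Y → . Y e Y] }  — shift
  I2: { [L' → L .] }  — accept
  I3: { [L → Y .], [Y → Y . e Y] }  — shift, reduce
  I4: { [L → e . X], [X → . - e Y], [X → . e -] }  — shift
  I5: { [L → n . X (], [X → . - e Y], [X → . e -] }  — shift
  I6: { [X → - . e Y] }  — shift
  I7: { [L → n X . (] }  — shift
  I8: { [X → e . -] }  — shift
  I9: { [X → e - .] }  — reduce
  I10: { [L → n X ( .] }  — reduce
  I11: { [X → - e . Y], [Y → . ( L], [Y → . Y e Y] }  — shift
  I12: { [L → . ( - Y], [L → . Y], [L → . e X], [L → . n X (], [Y → ( . L], [Y → . ( L], [Y → . Y e Y] }  — shift
  I13: { [X → - e Y .], [Y → Y . e Y] }  — shift, reduce
  I14: { [Y → . ( L], [Y → . Y e Y], [Y → Y e . Y] }  — shift
  I15: { [Y → Y . e Y], [Y → Y e Y .] }  — shift, reduce
  I16: { [Y → ( L .] }  — reduce
  I17: { [L → e X .] }  — reduce
  I18: { [L → ( - . Y], [Y → . ( L], [Y → . Y e Y] }  — shift
  I19: { [L → ( - Y .], [Y → Y . e Y] }  — shift, reduce

I3 contains reduce item [L → Y .] and shift item [Y → Y . e Y] — shift-reduce conflict.
I13 contains reduce item [X → - e Y .] and shift item [Y → Y . e Y] — shift-reduce conflict.
I15 contains reduce item [Y → Y e Y .] and shift item [Y → Y . e Y] — shift-reduce conflict.
I19 contains reduce item [L → ( - Y .] and shift item [Y → Y . e Y] — shift-reduce conflict.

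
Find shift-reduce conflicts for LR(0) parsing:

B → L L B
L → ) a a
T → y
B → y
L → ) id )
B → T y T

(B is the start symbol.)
No shift-reduce conflicts

Augment with B' → B and build the canonical LR(0) collection (I0 = CLOSURE({[B' → . B]}), then GOTO on every symbol after a dot until no new states appear). It has 15 states:
  I0: { [B → . L L B], [B → . T y T], [B → . y], [B' → . B], [L → . ) a a], [L → . ) id )], [T → . y] }  — shift
  I1: { [L → ) . a a], [L → ) . id )] }  — shift
  I2: { [B' → B .] }  — accept
  I3: { [B → L . L B], [L → . ) a a], [L → . ) id )] }  — shift
  I4: { [B → T . y T] }  — shift
  I5: { [B → y .], [T → y .] }  — 2 reduces
  I6: { [B → T y . T], [T → . y] }  — shift
  I7: { [B → T y T .] }  — reduce
  I8: { [T → y .] }  — reduce
  I9: { [B → . L L B], [B → . T y T], [B → . y], [B → L L . B], [L → . ) a a], [L → . ) id )], [T → . y] }  — shift
  I10: { [B → L L B .] }  — reduce
  I11: { [L → ) a . a] }  — shift
  I12: { [L → ) id . )] }  — shift
  I13: { [L → ) id ) .] }  — reduce
  I14: { [L → ) a a .] }  — reduce

No state contains both a complete item and a shift item.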